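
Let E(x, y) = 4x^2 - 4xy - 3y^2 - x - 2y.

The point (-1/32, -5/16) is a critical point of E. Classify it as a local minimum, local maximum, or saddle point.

The Hessian of E is constant: H = [[8, -4], [-4, -6]].
det(H) = 8·(-6) − (-4)² = -64.
Since det(H) < 0, H is indefinite and the critical point is a saddle point.

saddle point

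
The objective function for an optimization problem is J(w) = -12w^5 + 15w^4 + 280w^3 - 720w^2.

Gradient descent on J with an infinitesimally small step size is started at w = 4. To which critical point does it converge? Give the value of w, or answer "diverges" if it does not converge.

J'(w) = -60w(w - 3)(w - 2)(w + 4), so J'(4) = -3840.
Gradient descent moves in the -J' direction, i.e. w is increasing.
There is no critical point above w=4, and J' keeps the same sign, so the iterate runs off to +∞.

diverges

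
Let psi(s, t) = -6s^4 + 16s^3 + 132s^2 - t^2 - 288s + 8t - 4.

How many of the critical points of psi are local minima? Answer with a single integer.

0

psi separates as a function of s plus a function of t, so ∇psi=0 decouples.
∂psi/∂s = -24(s - 4)(s - 1)(s + 3) = 0 at s ∈ {-3, 1, 4}; ∂psi/∂t = -2(t - 4) = 0 at t ∈ {4}.
The Hessian is diagonal: diag(psi_ss, psi_tt). Second derivatives: psi_ss(-3)=-672, psi_ss(1)=288, psi_ss(4)=-504; psi_tt(4)=-2.
Local minima occur where both diagonal entries positive: none. Count: 0.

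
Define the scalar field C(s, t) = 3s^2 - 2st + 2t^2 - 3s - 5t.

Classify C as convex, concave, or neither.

C is quadratic, so its Hessian is the constant matrix H = [[6, -2], [-2, 4]].
det(H) = 20, tr(H) = 10.
det(H) > 0 and tr(H) > 0, so H is positive definite everywhere: convex.

convex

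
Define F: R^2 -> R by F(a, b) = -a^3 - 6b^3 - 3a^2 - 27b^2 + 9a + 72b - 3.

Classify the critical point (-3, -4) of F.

The mixed partial ∂²F/∂a∂b is 0, so the Hessian at any point is diag(F_aa, F_bb) = diag(-6(a + 1), -18(2b + 3)).
At (-3, -4): H = diag(12, 90).
Both eigenvalues are positive, so H is positive definite: a local minimum.

local minimum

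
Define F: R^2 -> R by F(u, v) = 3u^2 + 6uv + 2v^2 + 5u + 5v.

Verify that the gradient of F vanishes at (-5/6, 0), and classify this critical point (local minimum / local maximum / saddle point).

saddle point

∇F = (6u + 6v + 5, 6u + 4v + 5); substituting (-5/6, 0) gives ∇F = (0, 0), so (-5/6, 0) is indeed a critical point.
The Hessian of F is constant: H = [[6, 6], [6, 4]].
det(H) = 6·4 − 6² = -12.
Since det(H) < 0, H is indefinite and the critical point is a saddle point.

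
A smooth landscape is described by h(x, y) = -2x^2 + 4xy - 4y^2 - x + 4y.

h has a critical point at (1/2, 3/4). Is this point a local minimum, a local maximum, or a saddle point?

local maximum

The Hessian of h is constant: H = [[-4, 4], [4, -8]].
det(H) = (-4)·(-8) − 4² = 16.
det(H) > 0 and tr(H) = -12 < 0, so H is negative definite and the point is a local maximum.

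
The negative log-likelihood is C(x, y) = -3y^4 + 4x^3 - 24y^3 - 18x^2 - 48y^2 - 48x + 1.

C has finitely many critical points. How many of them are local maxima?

2

C separates as a function of x plus a function of y, so ∇C=0 decouples.
∂C/∂x = 12(x - 4)(x + 1) = 0 at x ∈ {-1, 4}; ∂C/∂y = -12y(y + 2)(y + 4) = 0 at y ∈ {-4, -2, 0}.
The Hessian is diagonal: diag(C_xx, C_yy). Second derivatives: C_xx(-1)=-60, C_xx(4)=60; C_yy(-4)=-96, C_yy(-2)=48, C_yy(0)=-96.
Local maxima occur where both diagonal entries negative: (-1, -4), (-1, 0). Count: 2.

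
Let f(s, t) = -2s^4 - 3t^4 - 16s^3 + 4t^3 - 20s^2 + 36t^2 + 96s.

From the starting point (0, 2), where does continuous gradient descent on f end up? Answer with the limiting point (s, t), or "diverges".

f is separable, so gradient descent decouples: s follows -∂f/∂s, t follows -∂f/∂t.
∂f/∂s = -8(s - 1)(s + 3)(s + 4); at s=0 this is 96, so s decreases.
∂f/∂t = -12t(t - 3)(t + 2); at t=2 this is 96, so t decreases.
s converges to its nearest critical value -3 (a local min of the s-part); t converges to 0. The iterate converges to (-3, 0).

(-3, 0)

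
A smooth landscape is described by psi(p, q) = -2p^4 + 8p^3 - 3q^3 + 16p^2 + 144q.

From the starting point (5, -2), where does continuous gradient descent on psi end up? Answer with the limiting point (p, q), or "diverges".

diverges

psi is separable, so gradient descent decouples: p follows -∂psi/∂p, q follows -∂psi/∂q.
∂psi/∂p = -8p(p - 4)(p + 1); at p=5 this is -240, so p increases.
∂psi/∂q = -9(q - 4)(q + 4); at q=-2 this is 108, so q decreases.
The p-coordinate has no critical point in that direction and runs off to infinity.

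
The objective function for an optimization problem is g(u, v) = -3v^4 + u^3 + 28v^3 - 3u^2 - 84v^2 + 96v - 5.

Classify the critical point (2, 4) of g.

The mixed partial ∂²g/∂u∂v is 0, so the Hessian at any point is diag(g_uu, g_vv) = diag(6(u - 1), 12(-3v^2 + 14v - 14)).
At (2, 4): H = diag(6, -72).
The eigenvalues have opposite signs, so H is indefinite: a saddle point.

saddle point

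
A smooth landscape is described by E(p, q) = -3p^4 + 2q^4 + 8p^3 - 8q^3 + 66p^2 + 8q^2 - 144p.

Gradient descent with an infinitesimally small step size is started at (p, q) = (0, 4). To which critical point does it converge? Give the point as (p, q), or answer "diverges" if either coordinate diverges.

(1, 2)

E is separable, so gradient descent decouples: p follows -∂E/∂p, q follows -∂E/∂q.
∂E/∂p = -12(p - 4)(p - 1)(p + 3); at p=0 this is -144, so p increases.
∂E/∂q = 8q(q - 2)(q - 1); at q=4 this is 192, so q decreases.
p converges to its nearest critical value 1 (a local min of the p-part); q converges to 2. The iterate converges to (1, 2).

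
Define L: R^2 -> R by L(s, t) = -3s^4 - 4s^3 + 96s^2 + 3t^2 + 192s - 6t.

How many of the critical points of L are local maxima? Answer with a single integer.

L separates as a function of s plus a function of t, so ∇L=0 decouples.
∂L/∂s = -12(s - 4)(s + 1)(s + 4) = 0 at s ∈ {-4, -1, 4}; ∂L/∂t = 6(t - 1) = 0 at t ∈ {1}.
The Hessian is diagonal: diag(L_ss, L_tt). Second derivatives: L_ss(-4)=-288, L_ss(-1)=180, L_ss(4)=-480; L_tt(1)=6.
Local maxima occur where both diagonal entries negative: none. Count: 0.

0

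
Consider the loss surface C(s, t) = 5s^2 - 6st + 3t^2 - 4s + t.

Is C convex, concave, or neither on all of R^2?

convex

C is quadratic, so its Hessian is the constant matrix H = [[10, -6], [-6, 6]].
det(H) = 24, tr(H) = 16.
det(H) > 0 and tr(H) > 0, so H is positive definite everywhere: convex.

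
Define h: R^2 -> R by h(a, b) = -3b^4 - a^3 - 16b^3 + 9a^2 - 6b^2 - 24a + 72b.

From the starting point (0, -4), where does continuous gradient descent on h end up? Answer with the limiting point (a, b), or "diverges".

diverges

h is separable, so gradient descent decouples: a follows -∂h/∂a, b follows -∂h/∂b.
∂h/∂a = -3(a - 4)(a - 2); at a=0 this is -24, so a increases.
∂h/∂b = -12(b - 1)(b + 2)(b + 3); at b=-4 this is 120, so b decreases.
The b-coordinate has no critical point in that direction and runs off to infinity.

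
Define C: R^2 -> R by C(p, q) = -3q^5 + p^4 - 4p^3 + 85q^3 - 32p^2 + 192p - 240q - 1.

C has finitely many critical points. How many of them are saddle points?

C separates as a function of p plus a function of q, so ∇C=0 decouples.
∂C/∂p = 4(p - 4)(p - 3)(p + 4) = 0 at p ∈ {-4, 3, 4}; ∂C/∂q = -15(q - 4)(q - 1)(q + 1)(q + 4) = 0 at q ∈ {-4, -1, 1, 4}.
The Hessian is diagonal: diag(C_pp, C_qq). Second derivatives: C_pp(-4)=224, C_pp(3)=-28, C_pp(4)=32; C_qq(-4)=1800, C_qq(-1)=-450, C_qq(1)=450, C_qq(4)=-1800.
Saddle points occur where the two diagonal entries have opposite signs: (-4, -1), (-4, 4), (3, -4), (3, 1), (4, -1), (4, 4). Count: 6.

6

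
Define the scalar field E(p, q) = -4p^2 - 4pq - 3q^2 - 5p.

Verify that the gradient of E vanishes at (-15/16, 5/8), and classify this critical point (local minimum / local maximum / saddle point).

∇E = (-8p - 4q - 5, -4p - 6q); substituting (-15/16, 5/8) gives ∇E = (0, 0), so (-15/16, 5/8) is indeed a critical point.
The Hessian of E is constant: H = [[-8, -4], [-4, -6]].
det(H) = (-8)·(-6) − (-4)² = 32.
det(H) > 0 and tr(H) = -14 < 0, so H is negative definite and the point is a local maximum.

local maximum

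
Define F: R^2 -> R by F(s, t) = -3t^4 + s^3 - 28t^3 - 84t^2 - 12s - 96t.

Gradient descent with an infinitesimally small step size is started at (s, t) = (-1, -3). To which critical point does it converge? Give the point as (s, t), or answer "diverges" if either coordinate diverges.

(2, -2)

F is separable, so gradient descent decouples: s follows -∂F/∂s, t follows -∂F/∂t.
∂F/∂s = 3(s - 2)(s + 2); at s=-1 this is -9, so s increases.
∂F/∂t = -12(t + 1)(t + 2)(t + 4); at t=-3 this is -24, so t increases.
s converges to its nearest critical value 2 (a local min of the s-part); t converges to -2. The iterate converges to (2, -2).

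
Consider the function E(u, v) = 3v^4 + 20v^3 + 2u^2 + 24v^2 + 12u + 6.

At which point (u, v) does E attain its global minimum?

(-3, -4)

E(u,v) separates as P(u) + Q(v) + 6, so its minimum is min P + min Q + 6.
P'(u) = 4u + 12 vanishes at u ∈ {-3}; Q'(v) = 12v(v + 1)(v + 4) vanishes at v ∈ {-4, -1, 0}.
Local minima of P (where P''>0): P(-3)=-18. Local minima of Q: Q(-4)=-128, Q(0)=0.
So the global minimum of E is P(-3) + Q(-4) + 6 = -18 − 128 + 6 = -140, attained at (-3, -4).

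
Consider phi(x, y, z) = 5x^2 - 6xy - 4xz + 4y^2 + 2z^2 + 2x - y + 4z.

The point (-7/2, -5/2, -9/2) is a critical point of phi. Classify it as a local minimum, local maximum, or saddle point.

local minimum

The Hessian is constant: H = [[10, -6, -4], [-6, 8, 0], [-4, 0, 4]].
Leading principal minors: Δ₁ = 10, Δ₂ = 44, Δ₃ = 48.
All leading minors are positive, so H is positive definite: a local minimum.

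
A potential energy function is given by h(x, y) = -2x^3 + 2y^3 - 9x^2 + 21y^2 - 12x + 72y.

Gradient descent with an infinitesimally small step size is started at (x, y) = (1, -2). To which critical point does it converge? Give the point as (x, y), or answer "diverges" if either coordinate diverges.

diverges

h is separable, so gradient descent decouples: x follows -∂h/∂x, y follows -∂h/∂y.
∂h/∂x = -6(x + 1)(x + 2); at x=1 this is -36, so x increases.
∂h/∂y = 6(y + 3)(y + 4); at y=-2 this is 12, so y decreases.
The x-coordinate has no critical point in that direction and runs off to infinity.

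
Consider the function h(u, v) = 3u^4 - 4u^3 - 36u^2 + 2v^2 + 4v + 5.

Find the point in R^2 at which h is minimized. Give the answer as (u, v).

(3, -1)

h(u,v) separates as P(u) + Q(v) + 5, so its minimum is min P + min Q + 5.
P'(u) = 12u(u - 3)(u + 2) vanishes at u ∈ {-2, 0, 3}; Q'(v) = 4v + 4 vanishes at v ∈ {-1}.
Local minima of P (where P''>0): P(-2)=-64, P(3)=-189. Local minima of Q: Q(-1)=-2.
So the global minimum of h is P(3) + Q(-1) + 5 = -189 − 2 + 5 = -186, attained at (3, -1).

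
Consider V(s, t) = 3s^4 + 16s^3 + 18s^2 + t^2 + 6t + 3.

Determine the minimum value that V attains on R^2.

V(s,t) separates as P(s) + Q(t) + 3, so its minimum is min P + min Q + 3.
P'(s) = 12s(s + 1)(s + 3) vanishes at s ∈ {-3, -1, 0}; Q'(t) = 2(t + 3) vanishes at t ∈ {-3}.
Local minima of P (where P''>0): P(-3)=-27, P(0)=0. Local minima of Q: Q(-3)=-9.
So the global minimum of V is P(-3) + Q(-3) + 3 = -27 − 9 + 3 = -33, attained at (-3, -3).

-33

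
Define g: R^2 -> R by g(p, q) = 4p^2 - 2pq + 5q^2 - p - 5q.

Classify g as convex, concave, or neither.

convex

g is quadratic, so its Hessian is the constant matrix H = [[8, -2], [-2, 10]].
det(H) = 76, tr(H) = 18.
det(H) > 0 and tr(H) > 0, so H is positive definite everywhere: convex.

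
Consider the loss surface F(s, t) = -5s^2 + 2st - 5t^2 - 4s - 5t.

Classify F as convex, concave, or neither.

concave

F is quadratic, so its Hessian is the constant matrix H = [[-10, 2], [2, -10]].
det(H) = 96, tr(H) = -20.
det(H) > 0 and tr(H) < 0, so H is negative definite everywhere: concave.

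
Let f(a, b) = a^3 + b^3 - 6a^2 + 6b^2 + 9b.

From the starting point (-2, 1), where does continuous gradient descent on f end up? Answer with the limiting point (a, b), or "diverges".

diverges

f is separable, so gradient descent decouples: a follows -∂f/∂a, b follows -∂f/∂b.
∂f/∂a = 3a(a - 4); at a=-2 this is 36, so a decreases.
∂f/∂b = 3(b + 1)(b + 3); at b=1 this is 24, so b decreases.
The a-coordinate has no critical point in that direction and runs off to infinity.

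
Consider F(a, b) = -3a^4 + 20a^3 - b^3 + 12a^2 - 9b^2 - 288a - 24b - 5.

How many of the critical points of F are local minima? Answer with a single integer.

1

F separates as a function of a plus a function of b, so ∇F=0 decouples.
∂F/∂a = -12(a - 4)(a - 3)(a + 2) = 0 at a ∈ {-2, 3, 4}; ∂F/∂b = -3(b + 2)(b + 4) = 0 at b ∈ {-4, -2}.
The Hessian is diagonal: diag(F_aa, F_bb). Second derivatives: F_aa(-2)=-360, F_aa(3)=60, F_aa(4)=-72; F_bb(-4)=6, F_bb(-2)=-6.
Local minima occur where both diagonal entries positive: (3, -4). Count: 1.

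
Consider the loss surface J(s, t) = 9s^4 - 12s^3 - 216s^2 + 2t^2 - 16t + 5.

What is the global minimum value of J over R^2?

J(s,t) separates as P(s) + Q(t) + 5, so its minimum is min P + min Q + 5.
P'(s) = 36s(s - 4)(s + 3) vanishes at s ∈ {-3, 0, 4}; Q'(t) = 4(t - 4) vanishes at t ∈ {4}.
Local minima of P (where P''>0): P(-3)=-891, P(4)=-1920. Local minima of Q: Q(4)=-32.
So the global minimum of J is P(4) + Q(4) + 5 = -1920 − 32 + 5 = -1947, attained at (4, 4).

-1947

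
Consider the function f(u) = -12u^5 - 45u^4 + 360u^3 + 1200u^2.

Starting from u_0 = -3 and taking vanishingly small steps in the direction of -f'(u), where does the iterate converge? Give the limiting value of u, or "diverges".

f'(u) = -60u(u - 4)(u + 2)(u + 5), so f'(-3) = 2520.
Gradient descent moves in the -f' direction, i.e. u is decreasing.
The nearest critical point in that direction is u = -5, where f'' = 8100 > 0 (a local minimum). The iterate converges there.

-5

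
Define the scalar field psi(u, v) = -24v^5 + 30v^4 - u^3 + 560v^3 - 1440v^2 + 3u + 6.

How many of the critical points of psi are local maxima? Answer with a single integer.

2

psi separates as a function of u plus a function of v, so ∇psi=0 decouples.
∂psi/∂u = -3(u - 1)(u + 1) = 0 at u ∈ {-1, 1}; ∂psi/∂v = -120v(v - 3)(v - 2)(v + 4) = 0 at v ∈ {-4, 0, 2, 3}.
The Hessian is diagonal: diag(psi_uu, psi_vv). Second derivatives: psi_uu(-1)=6, psi_uu(1)=-6; psi_vv(-4)=20160, psi_vv(0)=-2880, psi_vv(2)=1440, psi_vv(3)=-2520.
Local maxima occur where both diagonal entries negative: (1, 0), (1, 3). Count: 2.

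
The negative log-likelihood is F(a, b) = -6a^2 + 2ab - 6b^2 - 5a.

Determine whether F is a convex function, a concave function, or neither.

F is quadratic, so its Hessian is the constant matrix H = [[-12, 2], [2, -12]].
det(H) = 140, tr(H) = -24.
det(H) > 0 and tr(H) < 0, so H is negative definite everywhere: concave.

concave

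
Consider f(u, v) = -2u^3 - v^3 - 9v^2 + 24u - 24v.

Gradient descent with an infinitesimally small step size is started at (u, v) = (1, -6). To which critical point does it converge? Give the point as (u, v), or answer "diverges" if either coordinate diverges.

f is separable, so gradient descent decouples: u follows -∂f/∂u, v follows -∂f/∂v.
∂f/∂u = -6(u - 2)(u + 2); at u=1 this is 18, so u decreases.
∂f/∂v = -3(v + 2)(v + 4); at v=-6 this is -24, so v increases.
u converges to its nearest critical value -2 (a local min of the u-part); v converges to -4. The iterate converges to (-2, -4).

(-2, -4)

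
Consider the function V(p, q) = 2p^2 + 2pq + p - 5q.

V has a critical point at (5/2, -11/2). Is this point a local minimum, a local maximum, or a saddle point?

The Hessian of V is constant: H = [[4, 2], [2, 0]].
det(H) = 4·0 − 2² = -4.
Since det(H) < 0, H is indefinite and the critical point is a saddle point.

saddle point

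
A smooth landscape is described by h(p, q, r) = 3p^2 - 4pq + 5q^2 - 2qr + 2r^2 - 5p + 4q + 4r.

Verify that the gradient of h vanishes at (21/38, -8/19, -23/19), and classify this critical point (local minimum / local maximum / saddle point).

local minimum

∇h = (6p - 4q - 5, -4p + 10q - 2r + 4, -2q + 4r + 4); substituting (21/38, -8/19, -23/19) gives ∇h = (0, 0, 0), so (21/38, -8/19, -23/19) is indeed a critical point.
The Hessian is constant: H = [[6, -4, 0], [-4, 10, -2], [0, -2, 4]].
Leading principal minors: Δ₁ = 6, Δ₂ = 44, Δ₃ = 152.
All leading minors are positive, so H is positive definite: a local minimum.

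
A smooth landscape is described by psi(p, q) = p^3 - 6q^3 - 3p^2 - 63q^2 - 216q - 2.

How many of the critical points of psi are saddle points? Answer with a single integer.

2

psi separates as a function of p plus a function of q, so ∇psi=0 decouples.
∂psi/∂p = 3p(p - 2) = 0 at p ∈ {0, 2}; ∂psi/∂q = -18(q + 3)(q + 4) = 0 at q ∈ {-4, -3}.
The Hessian is diagonal: diag(psi_pp, psi_qq). Second derivatives: psi_pp(0)=-6, psi_pp(2)=6; psi_qq(-4)=18, psi_qq(-3)=-18.
Saddle points occur where the two diagonal entries have opposite signs: (0, -4), (2, -3). Count: 2.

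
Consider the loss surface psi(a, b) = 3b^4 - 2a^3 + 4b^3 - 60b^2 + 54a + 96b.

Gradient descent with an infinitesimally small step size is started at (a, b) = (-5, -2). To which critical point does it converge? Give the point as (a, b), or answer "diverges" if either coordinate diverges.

psi is separable, so gradient descent decouples: a follows -∂psi/∂a, b follows -∂psi/∂b.
∂psi/∂a = -6(a - 3)(a + 3); at a=-5 this is -96, so a increases.
∂psi/∂b = 12(b - 2)(b - 1)(b + 4); at b=-2 this is 288, so b decreases.
a converges to its nearest critical value -3 (a local min of the a-part); b converges to -4. The iterate converges to (-3, -4).

(-3, -4)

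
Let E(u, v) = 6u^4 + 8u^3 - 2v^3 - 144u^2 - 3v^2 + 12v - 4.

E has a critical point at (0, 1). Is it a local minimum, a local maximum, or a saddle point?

local maximum

The mixed partial ∂²E/∂u∂v is 0, so the Hessian at any point is diag(E_uu, E_vv) = diag(24(3u^2 + 2u - 12), -6(2v + 1)).
At (0, 1): H = diag(-288, -18).
Both eigenvalues are negative, so H is negative definite: a local maximum.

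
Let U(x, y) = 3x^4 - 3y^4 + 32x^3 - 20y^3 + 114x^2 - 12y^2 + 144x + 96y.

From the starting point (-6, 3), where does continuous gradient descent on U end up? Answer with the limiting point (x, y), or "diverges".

U is separable, so gradient descent decouples: x follows -∂U/∂x, y follows -∂U/∂y.
∂U/∂x = 12(x + 1)(x + 3)(x + 4); at x=-6 this is -360, so x increases.
∂U/∂y = -12(y - 1)(y + 2)(y + 4); at y=3 this is -840, so y increases.
The y-coordinate has no critical point in that direction and runs off to infinity.

diverges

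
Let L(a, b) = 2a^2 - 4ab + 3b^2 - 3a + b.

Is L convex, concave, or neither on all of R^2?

L is quadratic, so its Hessian is the constant matrix H = [[4, -4], [-4, 6]].
det(H) = 8, tr(H) = 10.
det(H) > 0 and tr(H) > 0, so H is positive definite everywhere: convex.

convex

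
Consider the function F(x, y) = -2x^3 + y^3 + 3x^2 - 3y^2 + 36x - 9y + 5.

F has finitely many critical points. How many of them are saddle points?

F separates as a function of x plus a function of y, so ∇F=0 decouples.
∂F/∂x = -6(x - 3)(x + 2) = 0 at x ∈ {-2, 3}; ∂F/∂y = 3(y - 3)(y + 1) = 0 at y ∈ {-1, 3}.
The Hessian is diagonal: diag(F_xx, F_yy). Second derivatives: F_xx(-2)=30, F_xx(3)=-30; F_yy(-1)=-12, F_yy(3)=12.
Saddle points occur where the two diagonal entries have opposite signs: (-2, -1), (3, 3). Count: 2.

2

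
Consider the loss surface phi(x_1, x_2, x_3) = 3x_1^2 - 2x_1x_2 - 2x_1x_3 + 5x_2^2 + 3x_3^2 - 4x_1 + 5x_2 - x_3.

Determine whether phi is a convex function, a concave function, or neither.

phi is quadratic, so its Hessian is the constant matrix H = [[6, -2, -2], [-2, 10, 0], [-2, 0, 6]].
Leading principal minors: 6, 56, 296.
All positive ⇒ H ≻ 0 ⇒ convex.

convex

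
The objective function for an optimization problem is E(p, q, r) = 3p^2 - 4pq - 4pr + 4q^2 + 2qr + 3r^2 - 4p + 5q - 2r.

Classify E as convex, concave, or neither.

E is quadratic, so its Hessian is the constant matrix H = [[6, -4, -4], [-4, 8, 2], [-4, 2, 6]].
Leading principal minors: 6, 32, 104.
All positive ⇒ H ≻ 0 ⇒ convex.

convex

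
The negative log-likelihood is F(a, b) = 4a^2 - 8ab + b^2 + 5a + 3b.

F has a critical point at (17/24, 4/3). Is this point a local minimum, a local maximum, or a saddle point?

The Hessian of F is constant: H = [[8, -8], [-8, 2]].
det(H) = 8·2 − (-8)² = -48.
Since det(H) < 0, H is indefinite and the critical point is a saddle point.

saddle point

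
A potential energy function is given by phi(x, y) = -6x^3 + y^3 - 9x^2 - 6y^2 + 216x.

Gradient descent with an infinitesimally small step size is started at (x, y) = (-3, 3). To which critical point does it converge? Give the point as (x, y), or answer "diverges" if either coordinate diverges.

(-4, 4)

phi is separable, so gradient descent decouples: x follows -∂phi/∂x, y follows -∂phi/∂y.
∂phi/∂x = -18(x - 3)(x + 4); at x=-3 this is 108, so x decreases.
∂phi/∂y = 3y(y - 4); at y=3 this is -9, so y increases.
x converges to its nearest critical value -4 (a local min of the x-part); y converges to 4. The iterate converges to (-4, 4).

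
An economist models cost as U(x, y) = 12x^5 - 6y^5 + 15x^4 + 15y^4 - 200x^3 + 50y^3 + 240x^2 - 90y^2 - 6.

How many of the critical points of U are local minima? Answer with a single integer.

U separates as a function of x plus a function of y, so ∇U=0 decouples.
∂U/∂x = 60x(x - 2)(x - 1)(x + 4) = 0 at x ∈ {-4, 0, 1, 2}; ∂U/∂y = -30y(y - 3)(y - 1)(y + 2) = 0 at y ∈ {-2, 0, 1, 3}.
The Hessian is diagonal: diag(U_xx, U_yy). Second derivatives: U_xx(-4)=-7200, U_xx(0)=480, U_xx(1)=-300, U_xx(2)=720; U_yy(-2)=900, U_yy(0)=-180, U_yy(1)=180, U_yy(3)=-900.
Local minima occur where both diagonal entries positive: (0, -2), (0, 1), (2, -2), (2, 1). Count: 4.

4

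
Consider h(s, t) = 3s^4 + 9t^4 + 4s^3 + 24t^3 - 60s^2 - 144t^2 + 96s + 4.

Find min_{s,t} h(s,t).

-2364

h(s,t) separates as P(s) + Q(t) + 4, so its minimum is min P + min Q + 4.
P'(s) = 12(s - 2)(s - 1)(s + 4) vanishes at s ∈ {-4, 1, 2}; Q'(t) = 36t(t - 2)(t + 4) vanishes at t ∈ {-4, 0, 2}.
Local minima of P (where P''>0): P(-4)=-832, P(2)=32. Local minima of Q: Q(-4)=-1536, Q(2)=-240.
So the global minimum of h is P(-4) + Q(-4) + 4 = -832 − 1536 + 4 = -2364, attained at (-4, -4).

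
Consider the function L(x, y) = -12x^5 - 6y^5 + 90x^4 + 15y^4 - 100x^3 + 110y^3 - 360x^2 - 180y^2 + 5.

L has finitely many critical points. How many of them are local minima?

L separates as a function of x plus a function of y, so ∇L=0 decouples.
∂L/∂x = -60x(x - 4)(x - 3)(x + 1) = 0 at x ∈ {-1, 0, 3, 4}; ∂L/∂y = -30y(y - 4)(y - 1)(y + 3) = 0 at y ∈ {-3, 0, 1, 4}.
The Hessian is diagonal: diag(L_xx, L_yy). Second derivatives: L_xx(-1)=1200, L_xx(0)=-720, L_xx(3)=720, L_xx(4)=-1200; L_yy(-3)=2520, L_yy(0)=-360, L_yy(1)=360, L_yy(4)=-2520.
Local minima occur where both diagonal entries positive: (-1, -3), (-1, 1), (3, -3), (3, 1). Count: 4.

4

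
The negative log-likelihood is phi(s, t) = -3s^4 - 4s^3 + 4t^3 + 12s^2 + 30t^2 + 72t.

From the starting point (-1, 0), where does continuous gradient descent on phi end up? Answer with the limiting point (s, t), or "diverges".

phi is separable, so gradient descent decouples: s follows -∂phi/∂s, t follows -∂phi/∂t.
∂phi/∂s = -12s(s - 1)(s + 2); at s=-1 this is -24, so s increases.
∂phi/∂t = 12(t + 2)(t + 3); at t=0 this is 72, so t decreases.
s converges to its nearest critical value 0 (a local min of the s-part); t converges to -2. The iterate converges to (0, -2).

(0, -2)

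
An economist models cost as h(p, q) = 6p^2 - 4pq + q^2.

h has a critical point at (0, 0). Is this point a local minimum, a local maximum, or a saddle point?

local minimum

The Hessian of h is constant: H = [[12, -4], [-4, 2]].
det(H) = 12·2 − (-4)² = 8.
det(H) > 0 and tr(H) = 14 > 0, so H is positive definite and the point is a local minimum.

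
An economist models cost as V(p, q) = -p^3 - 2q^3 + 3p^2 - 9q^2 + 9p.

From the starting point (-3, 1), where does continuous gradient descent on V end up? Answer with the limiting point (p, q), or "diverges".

V is separable, so gradient descent decouples: p follows -∂V/∂p, q follows -∂V/∂q.
∂V/∂p = -3(p - 3)(p + 1); at p=-3 this is -36, so p increases.
∂V/∂q = -6q(q + 3); at q=1 this is -24, so q increases.
The q-coordinate has no critical point in that direction and runs off to infinity.

diverges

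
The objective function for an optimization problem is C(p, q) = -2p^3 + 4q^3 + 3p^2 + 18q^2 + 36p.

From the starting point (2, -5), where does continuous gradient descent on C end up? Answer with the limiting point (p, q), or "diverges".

diverges

C is separable, so gradient descent decouples: p follows -∂C/∂p, q follows -∂C/∂q.
∂C/∂p = -6(p - 3)(p + 2); at p=2 this is 24, so p decreases.
∂C/∂q = 12q(q + 3); at q=-5 this is 120, so q decreases.
The q-coordinate has no critical point in that direction and runs off to infinity.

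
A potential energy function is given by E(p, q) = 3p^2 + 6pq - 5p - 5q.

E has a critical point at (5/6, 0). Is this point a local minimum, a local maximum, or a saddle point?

saddle point

The Hessian of E is constant: H = [[6, 6], [6, 0]].
det(H) = 6·0 − 6² = -36.
Since det(H) < 0, H is indefinite and the critical point is a saddle point.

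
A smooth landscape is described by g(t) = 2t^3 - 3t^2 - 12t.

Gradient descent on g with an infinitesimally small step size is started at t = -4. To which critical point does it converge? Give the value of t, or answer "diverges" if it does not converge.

diverges

g'(t) = 6(t - 2)(t + 1), so g'(-4) = 108.
Gradient descent moves in the -g' direction, i.e. t is decreasing.
There is no critical point below t=-4, and g' keeps the same sign, so the iterate runs off to −∞.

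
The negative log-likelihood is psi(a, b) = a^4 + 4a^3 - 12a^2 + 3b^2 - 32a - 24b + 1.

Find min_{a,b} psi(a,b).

psi(a,b) separates as P(a) + Q(b) + 1, so its minimum is min P + min Q + 1.
P'(a) = 4(a - 2)(a + 1)(a + 4) vanishes at a ∈ {-4, -1, 2}; Q'(b) = 6b - 24 vanishes at b ∈ {4}.
Local minima of P (where P''>0): P(-4)=-64, P(2)=-64. Local minima of Q: Q(4)=-48.
So the global minimum of psi is P(-4) + Q(4) + 1 = -64 − 48 + 1 = -111, attained at (-4, 4).

-111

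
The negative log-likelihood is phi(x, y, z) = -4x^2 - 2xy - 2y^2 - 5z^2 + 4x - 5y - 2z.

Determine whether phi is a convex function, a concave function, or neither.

concave

phi is quadratic, so its Hessian is the constant matrix H = [[-8, -2, 0], [-2, -4, 0], [0, 0, -10]].
Leading principal minors: -8, 28, -280.
Signs alternate −, +, − ⇒ H ≺ 0 ⇒ concave.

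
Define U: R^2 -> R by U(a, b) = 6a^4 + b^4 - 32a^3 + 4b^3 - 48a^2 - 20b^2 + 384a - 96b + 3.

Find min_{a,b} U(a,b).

-884

U(a,b) separates as P(a) + Q(b) + 3, so its minimum is min P + min Q + 3.
P'(a) = 24(a - 4)(a - 2)(a + 2) vanishes at a ∈ {-2, 2, 4}; Q'(b) = 4(b - 3)(b + 2)(b + 4) vanishes at b ∈ {-4, -2, 3}.
Local minima of P (where P''>0): P(-2)=-608, P(4)=256. Local minima of Q: Q(-4)=64, Q(3)=-279.
So the global minimum of U is P(-2) + Q(3) + 3 = -608 − 279 + 3 = -884, attained at (-2, 3).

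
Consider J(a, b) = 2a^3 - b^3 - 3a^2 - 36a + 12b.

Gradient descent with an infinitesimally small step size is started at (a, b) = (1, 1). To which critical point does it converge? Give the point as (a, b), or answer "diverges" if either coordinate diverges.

(3, -2)

J is separable, so gradient descent decouples: a follows -∂J/∂a, b follows -∂J/∂b.
∂J/∂a = 6(a - 3)(a + 2); at a=1 this is -36, so a increases.
∂J/∂b = -3(b - 2)(b + 2); at b=1 this is 9, so b decreases.
a converges to its nearest critical value 3 (a local min of the a-part); b converges to -2. The iterate converges to (3, -2).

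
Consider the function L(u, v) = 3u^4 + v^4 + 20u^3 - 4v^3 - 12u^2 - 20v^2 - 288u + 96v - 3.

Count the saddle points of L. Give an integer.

L separates as a function of u plus a function of v, so ∇L=0 decouples.
∂L/∂u = 12(u - 2)(u + 3)(u + 4) = 0 at u ∈ {-4, -3, 2}; ∂L/∂v = 4(v - 4)(v - 2)(v + 3) = 0 at v ∈ {-3, 2, 4}.
The Hessian is diagonal: diag(L_uu, L_vv). Second derivatives: L_uu(-4)=72, L_uu(-3)=-60, L_uu(2)=360; L_vv(-3)=140, L_vv(2)=-40, L_vv(4)=56.
Saddle points occur where the two diagonal entries have opposite signs: (-4, 2), (-3, -3), (-3, 4), (2, 2). Count: 4.

4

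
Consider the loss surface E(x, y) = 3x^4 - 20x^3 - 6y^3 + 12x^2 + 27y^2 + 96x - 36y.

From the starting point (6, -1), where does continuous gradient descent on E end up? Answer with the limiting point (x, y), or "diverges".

(4, 1)

E is separable, so gradient descent decouples: x follows -∂E/∂x, y follows -∂E/∂y.
∂E/∂x = 12(x - 4)(x - 2)(x + 1); at x=6 this is 672, so x decreases.
∂E/∂y = -18(y - 2)(y - 1); at y=-1 this is -108, so y increases.
x converges to its nearest critical value 4 (a local min of the x-part); y converges to 1. The iterate converges to (4, 1).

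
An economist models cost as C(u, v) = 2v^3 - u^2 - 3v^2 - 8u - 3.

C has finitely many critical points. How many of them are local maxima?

1

C separates as a function of u plus a function of v, so ∇C=0 decouples.
∂C/∂u = -2(u + 4) = 0 at u ∈ {-4}; ∂C/∂v = 6v(v - 1) = 0 at v ∈ {0, 1}.
The Hessian is diagonal: diag(C_uu, C_vv). Second derivatives: C_uu(-4)=-2; C_vv(0)=-6, C_vv(1)=6.
Local maxima occur where both diagonal entries negative: (-4, 0). Count: 1.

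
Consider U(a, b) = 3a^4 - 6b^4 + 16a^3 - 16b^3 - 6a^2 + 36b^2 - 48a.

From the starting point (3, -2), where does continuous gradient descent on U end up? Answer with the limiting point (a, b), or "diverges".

(1, 0)

U is separable, so gradient descent decouples: a follows -∂U/∂a, b follows -∂U/∂b.
∂U/∂a = 12(a - 1)(a + 1)(a + 4); at a=3 this is 672, so a decreases.
∂U/∂b = -24b(b - 1)(b + 3); at b=-2 this is -144, so b increases.
a converges to its nearest critical value 1 (a local min of the a-part); b converges to 0. The iterate converges to (1, 0).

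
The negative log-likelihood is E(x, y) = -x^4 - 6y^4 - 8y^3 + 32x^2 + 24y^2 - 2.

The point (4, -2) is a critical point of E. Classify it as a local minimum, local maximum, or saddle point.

The mixed partial ∂²E/∂x∂y is 0, so the Hessian at any point is diag(E_xx, E_yy) = diag(4(-3x^2 + 16), 24(-3y^2 - 2y + 2)).
At (4, -2): H = diag(-128, -144).
Both eigenvalues are negative, so H is negative definite: a local maximum.

local maximum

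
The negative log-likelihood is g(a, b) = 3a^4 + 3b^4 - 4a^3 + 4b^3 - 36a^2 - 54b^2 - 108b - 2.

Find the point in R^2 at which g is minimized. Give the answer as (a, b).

g(a,b) separates as P(a) + Q(b) − 2, so its minimum is min P + min Q − 2.
P'(a) = 12a(a - 3)(a + 2) vanishes at a ∈ {-2, 0, 3}; Q'(b) = 12(b - 3)(b + 1)(b + 3) vanishes at b ∈ {-3, -1, 3}.
Local minima of P (where P''>0): P(-2)=-64, P(3)=-189. Local minima of Q: Q(-3)=-27, Q(3)=-459.
So the global minimum of g is P(3) + Q(3) − 2 = -189 − 459 − 2 = -650, attained at (3, 3).

(3, 3)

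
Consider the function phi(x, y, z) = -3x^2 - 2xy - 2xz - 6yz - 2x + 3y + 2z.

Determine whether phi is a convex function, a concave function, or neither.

phi is quadratic, so its Hessian is the constant matrix H = [[-6, -2, -2], [-2, 0, -6], [-2, -6, 0]].
Leading principal minors: -6, -4, 168.
Neither pattern holds ⇒ H is indefinite ⇒ neither convex nor concave.

neither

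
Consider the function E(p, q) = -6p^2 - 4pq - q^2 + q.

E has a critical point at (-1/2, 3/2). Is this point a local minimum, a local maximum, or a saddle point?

The Hessian of E is constant: H = [[-12, -4], [-4, -2]].
det(H) = (-12)·(-2) − (-4)² = 8.
det(H) > 0 and tr(H) = -14 < 0, so H is negative definite and the point is a local maximum.

local maximum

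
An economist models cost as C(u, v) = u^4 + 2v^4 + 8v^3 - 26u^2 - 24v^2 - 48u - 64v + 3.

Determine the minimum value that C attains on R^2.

C(u,v) separates as P(u) + Q(v) + 3, so its minimum is min P + min Q + 3.
P'(u) = 4(u - 4)(u + 1)(u + 3) vanishes at u ∈ {-3, -1, 4}; Q'(v) = 8(v - 2)(v + 1)(v + 4) vanishes at v ∈ {-4, -1, 2}.
Local minima of P (where P''>0): P(-3)=-9, P(4)=-352. Local minima of Q: Q(-4)=-128, Q(2)=-128.
So the global minimum of C is P(4) + Q(-4) + 3 = -352 − 128 + 3 = -477, attained at (4, -4).

-477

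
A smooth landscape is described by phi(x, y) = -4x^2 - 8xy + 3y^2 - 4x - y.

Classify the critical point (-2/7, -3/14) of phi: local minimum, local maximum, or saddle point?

saddle point

The Hessian of phi is constant: H = [[-8, -8], [-8, 6]].
det(H) = (-8)·6 − (-8)² = -112.
Since det(H) < 0, H is indefinite and the critical point is a saddle point.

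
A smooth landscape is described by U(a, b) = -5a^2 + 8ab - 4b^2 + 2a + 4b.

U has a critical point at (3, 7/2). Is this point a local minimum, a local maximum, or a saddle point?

local maximum

The Hessian of U is constant: H = [[-10, 8], [8, -8]].
det(H) = (-10)·(-8) − 8² = 16.
det(H) > 0 and tr(H) = -18 < 0, so H is negative definite and the point is a local maximum.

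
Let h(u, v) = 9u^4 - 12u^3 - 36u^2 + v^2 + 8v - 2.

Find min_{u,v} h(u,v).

-114

h(u,v) separates as P(u) + Q(v) − 2, so its minimum is min P + min Q − 2.
P'(u) = 36u(u - 2)(u + 1) vanishes at u ∈ {-1, 0, 2}; Q'(v) = 2v + 8 vanishes at v ∈ {-4}.
Local minima of P (where P''>0): P(-1)=-15, P(2)=-96. Local minima of Q: Q(-4)=-16.
So the global minimum of h is P(2) + Q(-4) − 2 = -96 − 16 − 2 = -114, attained at (2, -4).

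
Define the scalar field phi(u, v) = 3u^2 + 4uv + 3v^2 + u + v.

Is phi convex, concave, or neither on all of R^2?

phi is quadratic, so its Hessian is the constant matrix H = [[6, 4], [4, 6]].
det(H) = 20, tr(H) = 12.
det(H) > 0 and tr(H) > 0, so H is positive definite everywhere: convex.

convex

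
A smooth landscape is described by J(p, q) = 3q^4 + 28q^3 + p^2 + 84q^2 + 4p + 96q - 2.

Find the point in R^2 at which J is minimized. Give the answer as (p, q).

(-2, -4)

J(p,q) separates as A(p) + B(q) − 2, so its minimum is min A + min B − 2.
A'(p) = 2p + 4 vanishes at p ∈ {-2}; B'(q) = 12(q + 1)(q + 2)(q + 4) vanishes at q ∈ {-4, -2, -1}.
Local minima of A (where A''>0): A(-2)=-4. Local minima of B: B(-4)=-64, B(-1)=-37.
So the global minimum of J is A(-2) + B(-4) − 2 = -4 − 64 − 2 = -70, attained at (-2, -4).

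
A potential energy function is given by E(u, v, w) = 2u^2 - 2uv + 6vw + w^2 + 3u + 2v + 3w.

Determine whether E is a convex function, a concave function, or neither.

E is quadratic, so its Hessian is the constant matrix H = [[4, -2, 0], [-2, 0, 6], [0, 6, 2]].
Leading principal minors: 4, -4, -152.
Neither pattern holds ⇒ H is indefinite ⇒ neither convex nor concave.

neither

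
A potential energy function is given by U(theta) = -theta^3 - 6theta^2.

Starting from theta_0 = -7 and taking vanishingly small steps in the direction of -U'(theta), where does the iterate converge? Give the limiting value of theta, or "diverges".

-4

U'(theta) = -3theta(theta + 4), so U'(-7) = -63.
Gradient descent moves in the -U' direction, i.e. theta is increasing.
The nearest critical point in that direction is theta = -4, where U'' = 12 > 0 (a local minimum). The iterate converges there.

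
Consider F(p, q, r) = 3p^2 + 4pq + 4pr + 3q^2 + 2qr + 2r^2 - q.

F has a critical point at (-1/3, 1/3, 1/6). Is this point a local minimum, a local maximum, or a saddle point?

The Hessian is constant: H = [[6, 4, 4], [4, 6, 2], [4, 2, 4]].
Leading principal minors: Δ₁ = 6, Δ₂ = 20, Δ₃ = 24.
All leading minors are positive, so H is positive definite: a local minimum.

local minimum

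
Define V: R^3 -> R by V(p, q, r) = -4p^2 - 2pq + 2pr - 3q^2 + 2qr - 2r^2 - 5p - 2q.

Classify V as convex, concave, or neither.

V is quadratic, so its Hessian is the constant matrix H = [[-8, -2, 2], [-2, -6, 2], [2, 2, -4]].
Leading principal minors: -8, 44, -136.
Signs alternate −, +, − ⇒ H ≺ 0 ⇒ concave.

concave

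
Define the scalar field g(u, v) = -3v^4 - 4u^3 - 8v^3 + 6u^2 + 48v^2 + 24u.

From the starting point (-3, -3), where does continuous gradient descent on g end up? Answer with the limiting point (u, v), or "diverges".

(-1, 0)

g is separable, so gradient descent decouples: u follows -∂g/∂u, v follows -∂g/∂v.
∂g/∂u = -12(u - 2)(u + 1); at u=-3 this is -120, so u increases.
∂g/∂v = -12v(v - 2)(v + 4); at v=-3 this is -180, so v increases.
u converges to its nearest critical value -1 (a local min of the u-part); v converges to 0. The iterate converges to (-1, 0).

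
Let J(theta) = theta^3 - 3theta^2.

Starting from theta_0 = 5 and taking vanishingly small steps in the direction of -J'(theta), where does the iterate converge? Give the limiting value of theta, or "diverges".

2

J'(theta) = 3theta(theta - 2), so J'(5) = 45.
Gradient descent moves in the -J' direction, i.e. theta is decreasing.
The nearest critical point in that direction is theta = 2, where J'' = 6 > 0 (a local minimum). The iterate converges there.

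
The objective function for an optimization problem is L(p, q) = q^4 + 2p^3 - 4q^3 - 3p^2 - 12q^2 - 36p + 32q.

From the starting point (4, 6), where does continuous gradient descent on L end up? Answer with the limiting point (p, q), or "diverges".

(3, 4)

L is separable, so gradient descent decouples: p follows -∂L/∂p, q follows -∂L/∂q.
∂L/∂p = 6(p - 3)(p + 2); at p=4 this is 36, so p decreases.
∂L/∂q = 4(q - 4)(q - 1)(q + 2); at q=6 this is 320, so q decreases.
p converges to its nearest critical value 3 (a local min of the p-part); q converges to 4. The iterate converges to (3, 4).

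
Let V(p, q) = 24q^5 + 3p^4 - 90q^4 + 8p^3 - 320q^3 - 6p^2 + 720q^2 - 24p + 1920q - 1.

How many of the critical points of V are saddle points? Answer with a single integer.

6

V separates as a function of p plus a function of q, so ∇V=0 decouples.
∂V/∂p = 12(p - 1)(p + 1)(p + 2) = 0 at p ∈ {-2, -1, 1}; ∂V/∂q = 120(q - 4)(q - 2)(q + 1)(q + 2) = 0 at q ∈ {-2, -1, 2, 4}.
The Hessian is diagonal: diag(V_pp, V_qq). Second derivatives: V_pp(-2)=36, V_pp(-1)=-24, V_pp(1)=72; V_qq(-2)=-2880, V_qq(-1)=1800, V_qq(2)=-2880, V_qq(4)=7200.
Saddle points occur where the two diagonal entries have opposite signs: (-2, -2), (-2, 2), (-1, -1), (-1, 4), (1, -2), (1, 2). Count: 6.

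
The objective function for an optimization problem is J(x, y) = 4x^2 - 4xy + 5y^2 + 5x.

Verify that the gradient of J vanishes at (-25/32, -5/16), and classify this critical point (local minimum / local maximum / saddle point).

∇J = (8x - 4y + 5, -4x + 10y); substituting (-25/32, -5/16) gives ∇J = (0, 0), so (-25/32, -5/16) is indeed a critical point.
The Hessian of J is constant: H = [[8, -4], [-4, 10]].
det(H) = 8·10 − (-4)² = 64.
det(H) > 0 and tr(H) = 18 > 0, so H is positive definite and the point is a local minimum.

local minimum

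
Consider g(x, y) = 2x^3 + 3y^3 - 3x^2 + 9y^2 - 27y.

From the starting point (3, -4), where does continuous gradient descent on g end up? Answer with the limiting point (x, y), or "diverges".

g is separable, so gradient descent decouples: x follows -∂g/∂x, y follows -∂g/∂y.
∂g/∂x = 6x(x - 1); at x=3 this is 36, so x decreases.
∂g/∂y = 9(y - 1)(y + 3); at y=-4 this is 45, so y decreases.
The y-coordinate has no critical point in that direction and runs off to infinity.

diverges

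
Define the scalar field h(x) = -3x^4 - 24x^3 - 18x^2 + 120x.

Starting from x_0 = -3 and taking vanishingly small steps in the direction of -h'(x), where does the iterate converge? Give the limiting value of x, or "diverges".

h'(x) = -12(x - 1)(x + 2)(x + 5), so h'(-3) = -96.
Gradient descent moves in the -h' direction, i.e. x is increasing.
The nearest critical point in that direction is x = -2, where h'' = 108 > 0 (a local minimum). The iterate converges there.

-2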